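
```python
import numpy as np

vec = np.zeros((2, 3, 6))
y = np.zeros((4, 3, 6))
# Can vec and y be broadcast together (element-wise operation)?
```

No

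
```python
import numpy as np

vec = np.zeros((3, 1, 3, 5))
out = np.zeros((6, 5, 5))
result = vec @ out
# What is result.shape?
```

(3, 6, 3, 5)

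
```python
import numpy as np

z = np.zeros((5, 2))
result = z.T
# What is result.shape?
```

(2, 5)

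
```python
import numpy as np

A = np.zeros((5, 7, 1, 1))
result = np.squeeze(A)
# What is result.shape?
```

(5, 7)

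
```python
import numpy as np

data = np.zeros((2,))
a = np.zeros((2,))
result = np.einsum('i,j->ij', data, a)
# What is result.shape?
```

(2, 2)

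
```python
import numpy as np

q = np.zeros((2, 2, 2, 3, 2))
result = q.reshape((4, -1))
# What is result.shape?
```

(4, 12)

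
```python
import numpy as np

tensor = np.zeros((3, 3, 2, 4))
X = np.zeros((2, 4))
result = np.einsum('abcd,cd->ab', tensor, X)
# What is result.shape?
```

(3, 3)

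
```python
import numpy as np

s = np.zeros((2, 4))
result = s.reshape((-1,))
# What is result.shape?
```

(8,)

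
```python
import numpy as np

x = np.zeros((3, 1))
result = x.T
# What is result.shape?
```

(1, 3)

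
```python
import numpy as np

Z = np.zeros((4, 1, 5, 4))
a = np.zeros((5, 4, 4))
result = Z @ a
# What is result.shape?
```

(4, 5, 5, 4)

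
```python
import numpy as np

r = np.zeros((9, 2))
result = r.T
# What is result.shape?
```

(2, 9)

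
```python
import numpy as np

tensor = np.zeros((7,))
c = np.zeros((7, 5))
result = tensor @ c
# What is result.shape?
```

(5,)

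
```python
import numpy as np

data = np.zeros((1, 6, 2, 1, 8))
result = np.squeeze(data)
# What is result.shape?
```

(6, 2, 8)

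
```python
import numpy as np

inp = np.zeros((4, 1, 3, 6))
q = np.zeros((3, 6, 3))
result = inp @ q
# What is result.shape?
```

(4, 3, 3, 3)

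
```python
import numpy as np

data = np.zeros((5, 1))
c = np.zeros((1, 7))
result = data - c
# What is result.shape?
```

(5, 7)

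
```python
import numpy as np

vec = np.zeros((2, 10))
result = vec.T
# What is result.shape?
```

(10, 2)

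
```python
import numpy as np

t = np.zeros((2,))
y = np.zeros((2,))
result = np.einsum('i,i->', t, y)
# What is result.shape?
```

()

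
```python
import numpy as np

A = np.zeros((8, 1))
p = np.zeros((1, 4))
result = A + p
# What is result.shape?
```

(8, 4)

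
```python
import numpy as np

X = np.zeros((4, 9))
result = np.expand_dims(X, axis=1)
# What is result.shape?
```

(4, 1, 9)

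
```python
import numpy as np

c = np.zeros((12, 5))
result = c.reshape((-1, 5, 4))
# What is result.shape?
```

(3, 5, 4)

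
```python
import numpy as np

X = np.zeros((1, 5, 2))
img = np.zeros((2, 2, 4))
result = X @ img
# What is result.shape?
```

(2, 5, 4)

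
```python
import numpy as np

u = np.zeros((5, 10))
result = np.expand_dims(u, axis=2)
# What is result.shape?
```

(5, 10, 1)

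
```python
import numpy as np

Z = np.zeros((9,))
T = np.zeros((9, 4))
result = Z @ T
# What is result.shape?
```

(4,)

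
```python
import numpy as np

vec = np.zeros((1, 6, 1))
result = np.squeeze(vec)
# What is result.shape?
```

(6,)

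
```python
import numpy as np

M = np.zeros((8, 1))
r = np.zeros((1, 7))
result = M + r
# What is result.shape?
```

(8, 7)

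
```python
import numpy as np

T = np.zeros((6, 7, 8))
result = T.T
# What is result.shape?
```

(8, 7, 6)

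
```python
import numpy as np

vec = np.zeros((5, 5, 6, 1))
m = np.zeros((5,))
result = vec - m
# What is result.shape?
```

(5, 5, 6, 5)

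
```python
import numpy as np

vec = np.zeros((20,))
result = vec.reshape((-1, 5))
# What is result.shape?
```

(4, 5)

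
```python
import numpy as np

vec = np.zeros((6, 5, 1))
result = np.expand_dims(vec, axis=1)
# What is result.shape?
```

(6, 1, 5, 1)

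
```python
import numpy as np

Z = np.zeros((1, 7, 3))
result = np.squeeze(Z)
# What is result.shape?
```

(7, 3)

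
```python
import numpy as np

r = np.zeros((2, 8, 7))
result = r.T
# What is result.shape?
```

(7, 8, 2)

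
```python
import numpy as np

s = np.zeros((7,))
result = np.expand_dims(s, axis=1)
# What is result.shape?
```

(7, 1)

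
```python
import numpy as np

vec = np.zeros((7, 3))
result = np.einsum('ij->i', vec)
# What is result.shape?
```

(7,)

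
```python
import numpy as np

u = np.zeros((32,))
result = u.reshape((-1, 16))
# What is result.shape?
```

(2, 16)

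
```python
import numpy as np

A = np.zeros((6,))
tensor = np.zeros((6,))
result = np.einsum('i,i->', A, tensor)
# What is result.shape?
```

()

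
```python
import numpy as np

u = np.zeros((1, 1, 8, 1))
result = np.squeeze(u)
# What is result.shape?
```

(8,)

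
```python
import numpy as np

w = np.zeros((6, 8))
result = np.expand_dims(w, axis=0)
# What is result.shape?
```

(1, 6, 8)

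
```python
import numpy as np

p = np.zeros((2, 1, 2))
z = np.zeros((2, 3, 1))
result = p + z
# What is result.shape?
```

(2, 3, 2)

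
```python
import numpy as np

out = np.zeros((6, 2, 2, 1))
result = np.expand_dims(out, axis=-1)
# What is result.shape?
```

(6, 2, 2, 1, 1)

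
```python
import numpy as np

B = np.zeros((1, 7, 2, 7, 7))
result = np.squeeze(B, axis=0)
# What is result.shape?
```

(7, 2, 7, 7)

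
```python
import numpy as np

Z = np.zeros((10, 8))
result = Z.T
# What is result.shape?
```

(8, 10)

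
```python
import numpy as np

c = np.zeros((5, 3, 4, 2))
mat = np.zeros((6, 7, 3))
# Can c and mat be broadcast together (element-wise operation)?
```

No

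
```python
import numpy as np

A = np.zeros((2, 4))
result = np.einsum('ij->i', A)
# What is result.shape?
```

(2,)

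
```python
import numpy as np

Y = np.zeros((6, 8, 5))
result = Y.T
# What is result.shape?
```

(5, 8, 6)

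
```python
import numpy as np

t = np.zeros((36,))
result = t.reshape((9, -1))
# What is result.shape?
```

(9, 4)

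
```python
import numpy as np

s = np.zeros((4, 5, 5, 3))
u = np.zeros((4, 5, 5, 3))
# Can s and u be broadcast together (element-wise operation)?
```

Yes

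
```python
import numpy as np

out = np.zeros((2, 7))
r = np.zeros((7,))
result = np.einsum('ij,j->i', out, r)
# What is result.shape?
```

(2,)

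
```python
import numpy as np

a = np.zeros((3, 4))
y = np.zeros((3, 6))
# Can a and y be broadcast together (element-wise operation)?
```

No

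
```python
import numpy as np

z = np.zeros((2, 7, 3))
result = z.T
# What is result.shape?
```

(3, 7, 2)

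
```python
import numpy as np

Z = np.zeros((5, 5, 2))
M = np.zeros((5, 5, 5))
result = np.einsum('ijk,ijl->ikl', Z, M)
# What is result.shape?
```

(5, 2, 5)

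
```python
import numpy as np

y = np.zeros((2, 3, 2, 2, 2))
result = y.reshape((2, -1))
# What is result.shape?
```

(2, 24)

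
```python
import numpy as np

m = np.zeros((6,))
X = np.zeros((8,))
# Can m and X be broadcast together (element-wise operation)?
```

No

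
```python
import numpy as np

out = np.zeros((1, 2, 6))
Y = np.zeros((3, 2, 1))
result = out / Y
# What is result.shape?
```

(3, 2, 6)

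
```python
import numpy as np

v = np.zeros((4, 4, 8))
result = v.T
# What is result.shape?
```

(8, 4, 4)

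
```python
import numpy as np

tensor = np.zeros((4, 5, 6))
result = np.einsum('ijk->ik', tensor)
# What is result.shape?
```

(4, 6)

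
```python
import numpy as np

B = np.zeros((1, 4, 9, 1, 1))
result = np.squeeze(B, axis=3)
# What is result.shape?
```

(1, 4, 9, 1)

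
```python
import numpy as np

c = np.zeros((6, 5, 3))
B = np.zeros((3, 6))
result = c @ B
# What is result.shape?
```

(6, 5, 6)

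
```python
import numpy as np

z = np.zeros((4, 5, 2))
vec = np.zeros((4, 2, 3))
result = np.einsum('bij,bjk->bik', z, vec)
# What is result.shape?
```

(4, 5, 3)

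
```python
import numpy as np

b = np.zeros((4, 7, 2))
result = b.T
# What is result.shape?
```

(2, 7, 4)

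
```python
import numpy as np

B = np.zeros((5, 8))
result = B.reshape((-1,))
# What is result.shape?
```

(40,)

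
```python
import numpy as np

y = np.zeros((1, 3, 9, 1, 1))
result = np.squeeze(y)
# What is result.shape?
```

(3, 9)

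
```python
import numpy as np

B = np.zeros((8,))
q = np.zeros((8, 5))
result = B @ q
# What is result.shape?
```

(5,)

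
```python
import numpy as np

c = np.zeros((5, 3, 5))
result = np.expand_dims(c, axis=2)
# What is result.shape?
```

(5, 3, 1, 5)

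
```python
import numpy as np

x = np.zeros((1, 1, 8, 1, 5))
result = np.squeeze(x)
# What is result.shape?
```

(8, 5)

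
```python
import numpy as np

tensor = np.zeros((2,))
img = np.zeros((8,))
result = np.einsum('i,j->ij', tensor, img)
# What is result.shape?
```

(2, 8)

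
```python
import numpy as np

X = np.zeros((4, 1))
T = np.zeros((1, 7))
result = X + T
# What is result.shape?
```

(4, 7)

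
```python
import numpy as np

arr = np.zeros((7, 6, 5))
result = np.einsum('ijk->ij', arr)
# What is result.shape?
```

(7, 6)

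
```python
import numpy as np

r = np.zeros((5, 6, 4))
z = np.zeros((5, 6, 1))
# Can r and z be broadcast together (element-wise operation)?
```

Yes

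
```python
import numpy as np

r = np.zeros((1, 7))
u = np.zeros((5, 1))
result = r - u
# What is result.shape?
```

(5, 7)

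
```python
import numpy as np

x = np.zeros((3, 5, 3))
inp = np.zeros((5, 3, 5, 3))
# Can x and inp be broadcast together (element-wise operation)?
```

Yes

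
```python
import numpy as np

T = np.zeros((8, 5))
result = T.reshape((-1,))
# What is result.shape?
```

(40,)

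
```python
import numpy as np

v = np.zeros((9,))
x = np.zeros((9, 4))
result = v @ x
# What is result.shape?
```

(4,)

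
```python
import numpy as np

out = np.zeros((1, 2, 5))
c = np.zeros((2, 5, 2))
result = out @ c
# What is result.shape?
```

(2, 2, 2)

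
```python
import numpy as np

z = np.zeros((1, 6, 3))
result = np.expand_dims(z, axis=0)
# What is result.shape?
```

(1, 1, 6, 3)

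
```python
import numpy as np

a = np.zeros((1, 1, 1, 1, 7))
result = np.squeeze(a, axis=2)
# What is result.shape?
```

(1, 1, 1, 7)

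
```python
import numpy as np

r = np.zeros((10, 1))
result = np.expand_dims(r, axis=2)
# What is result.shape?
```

(10, 1, 1)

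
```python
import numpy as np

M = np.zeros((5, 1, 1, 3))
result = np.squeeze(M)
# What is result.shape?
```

(5, 3)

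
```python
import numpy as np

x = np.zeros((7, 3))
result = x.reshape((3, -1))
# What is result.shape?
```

(3, 7)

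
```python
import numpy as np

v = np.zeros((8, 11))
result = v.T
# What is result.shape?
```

(11, 8)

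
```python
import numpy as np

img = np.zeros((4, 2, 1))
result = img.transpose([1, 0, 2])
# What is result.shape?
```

(2, 4, 1)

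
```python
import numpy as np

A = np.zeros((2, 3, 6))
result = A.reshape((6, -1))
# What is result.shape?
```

(6, 6)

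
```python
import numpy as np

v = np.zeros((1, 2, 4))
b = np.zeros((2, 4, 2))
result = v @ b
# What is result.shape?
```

(2, 2, 2)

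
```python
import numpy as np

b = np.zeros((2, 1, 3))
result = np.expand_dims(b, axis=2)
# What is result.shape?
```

(2, 1, 1, 3)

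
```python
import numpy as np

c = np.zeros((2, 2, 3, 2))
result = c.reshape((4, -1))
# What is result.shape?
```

(4, 6)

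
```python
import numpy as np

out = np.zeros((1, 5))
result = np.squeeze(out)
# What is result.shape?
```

(5,)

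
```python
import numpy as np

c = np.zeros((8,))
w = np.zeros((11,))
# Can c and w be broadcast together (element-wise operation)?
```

No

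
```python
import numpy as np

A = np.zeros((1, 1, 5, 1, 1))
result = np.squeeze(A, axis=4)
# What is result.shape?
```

(1, 1, 5, 1)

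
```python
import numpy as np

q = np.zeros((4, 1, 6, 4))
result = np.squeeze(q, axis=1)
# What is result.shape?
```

(4, 6, 4)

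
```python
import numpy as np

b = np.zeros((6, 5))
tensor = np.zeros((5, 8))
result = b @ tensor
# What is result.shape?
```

(6, 8)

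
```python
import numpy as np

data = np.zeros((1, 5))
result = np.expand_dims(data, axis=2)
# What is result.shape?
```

(1, 5, 1)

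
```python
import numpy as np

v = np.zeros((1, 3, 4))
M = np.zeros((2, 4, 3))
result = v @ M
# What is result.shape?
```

(2, 3, 3)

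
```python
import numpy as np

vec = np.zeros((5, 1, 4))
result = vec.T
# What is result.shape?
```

(4, 1, 5)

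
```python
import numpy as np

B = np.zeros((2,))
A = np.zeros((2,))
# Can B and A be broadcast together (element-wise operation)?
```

Yes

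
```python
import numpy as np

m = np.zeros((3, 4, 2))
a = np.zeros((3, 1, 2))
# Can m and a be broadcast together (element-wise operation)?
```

Yes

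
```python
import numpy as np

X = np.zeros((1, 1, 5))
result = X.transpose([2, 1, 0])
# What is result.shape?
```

(5, 1, 1)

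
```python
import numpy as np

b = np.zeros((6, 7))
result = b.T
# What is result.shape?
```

(7, 6)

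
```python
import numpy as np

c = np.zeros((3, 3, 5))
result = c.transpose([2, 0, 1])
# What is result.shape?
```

(5, 3, 3)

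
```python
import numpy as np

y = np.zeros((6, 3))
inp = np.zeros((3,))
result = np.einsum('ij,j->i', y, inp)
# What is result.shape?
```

(6,)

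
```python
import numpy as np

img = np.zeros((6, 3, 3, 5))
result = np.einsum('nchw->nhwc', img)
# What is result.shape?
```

(6, 3, 5, 3)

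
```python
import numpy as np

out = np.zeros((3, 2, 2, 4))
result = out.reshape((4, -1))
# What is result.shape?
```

(4, 12)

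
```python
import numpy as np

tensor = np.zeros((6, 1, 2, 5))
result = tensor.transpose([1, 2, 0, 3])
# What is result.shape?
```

(1, 2, 6, 5)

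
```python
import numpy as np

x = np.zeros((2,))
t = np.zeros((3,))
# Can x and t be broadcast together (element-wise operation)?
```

No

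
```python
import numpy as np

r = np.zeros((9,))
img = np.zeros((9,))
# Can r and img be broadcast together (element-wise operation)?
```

Yes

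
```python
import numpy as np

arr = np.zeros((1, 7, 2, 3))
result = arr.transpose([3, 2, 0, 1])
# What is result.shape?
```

(3, 2, 1, 7)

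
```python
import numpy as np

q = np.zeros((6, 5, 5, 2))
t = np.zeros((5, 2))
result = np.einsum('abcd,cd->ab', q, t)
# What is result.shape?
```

(6, 5)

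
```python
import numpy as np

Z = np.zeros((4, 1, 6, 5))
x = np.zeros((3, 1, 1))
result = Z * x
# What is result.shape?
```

(4, 3, 6, 5)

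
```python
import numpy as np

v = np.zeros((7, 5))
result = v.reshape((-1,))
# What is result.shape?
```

(35,)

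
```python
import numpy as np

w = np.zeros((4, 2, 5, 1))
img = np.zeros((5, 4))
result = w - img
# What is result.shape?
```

(4, 2, 5, 4)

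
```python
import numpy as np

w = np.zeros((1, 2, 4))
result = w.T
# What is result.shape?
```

(4, 2, 1)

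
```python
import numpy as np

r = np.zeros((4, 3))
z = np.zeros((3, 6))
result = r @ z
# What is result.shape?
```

(4, 6)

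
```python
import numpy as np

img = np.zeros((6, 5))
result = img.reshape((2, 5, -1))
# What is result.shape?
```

(2, 5, 3)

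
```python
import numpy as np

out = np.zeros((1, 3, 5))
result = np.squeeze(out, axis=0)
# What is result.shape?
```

(3, 5)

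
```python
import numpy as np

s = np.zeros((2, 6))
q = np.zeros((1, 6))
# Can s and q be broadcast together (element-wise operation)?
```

Yes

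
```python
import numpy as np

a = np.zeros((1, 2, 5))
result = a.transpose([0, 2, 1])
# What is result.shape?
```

(1, 5, 2)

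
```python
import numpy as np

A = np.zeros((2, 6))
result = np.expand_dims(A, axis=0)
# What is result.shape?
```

(1, 2, 6)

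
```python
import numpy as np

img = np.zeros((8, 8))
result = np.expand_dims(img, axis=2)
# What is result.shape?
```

(8, 8, 1)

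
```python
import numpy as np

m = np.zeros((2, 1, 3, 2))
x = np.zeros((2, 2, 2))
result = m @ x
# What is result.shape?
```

(2, 2, 3, 2)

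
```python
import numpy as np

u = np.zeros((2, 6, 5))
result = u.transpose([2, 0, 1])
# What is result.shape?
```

(5, 2, 6)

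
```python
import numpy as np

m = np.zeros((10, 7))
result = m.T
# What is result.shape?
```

(7, 10)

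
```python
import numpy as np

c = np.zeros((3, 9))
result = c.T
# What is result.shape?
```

(9, 3)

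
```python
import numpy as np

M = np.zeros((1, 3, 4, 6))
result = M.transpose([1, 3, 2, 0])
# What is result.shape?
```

(3, 6, 4, 1)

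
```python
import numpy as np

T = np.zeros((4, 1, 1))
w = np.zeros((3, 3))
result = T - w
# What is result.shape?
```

(4, 3, 3)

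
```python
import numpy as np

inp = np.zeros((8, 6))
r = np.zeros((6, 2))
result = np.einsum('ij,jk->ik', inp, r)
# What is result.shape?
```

(8, 2)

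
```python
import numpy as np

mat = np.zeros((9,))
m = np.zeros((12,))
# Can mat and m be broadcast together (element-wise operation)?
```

No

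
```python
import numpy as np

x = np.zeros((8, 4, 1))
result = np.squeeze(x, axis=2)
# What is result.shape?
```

(8, 4)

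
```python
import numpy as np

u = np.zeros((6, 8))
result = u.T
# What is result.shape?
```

(8, 6)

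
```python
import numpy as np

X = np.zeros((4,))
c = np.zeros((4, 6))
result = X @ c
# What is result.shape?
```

(6,)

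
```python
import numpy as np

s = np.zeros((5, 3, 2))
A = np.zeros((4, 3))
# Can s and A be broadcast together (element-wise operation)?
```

No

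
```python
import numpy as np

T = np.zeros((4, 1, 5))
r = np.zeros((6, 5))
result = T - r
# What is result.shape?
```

(4, 6, 5)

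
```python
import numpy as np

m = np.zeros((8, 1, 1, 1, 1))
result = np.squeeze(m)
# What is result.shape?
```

(8,)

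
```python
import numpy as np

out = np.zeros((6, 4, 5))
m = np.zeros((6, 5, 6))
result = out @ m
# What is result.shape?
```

(6, 4, 6)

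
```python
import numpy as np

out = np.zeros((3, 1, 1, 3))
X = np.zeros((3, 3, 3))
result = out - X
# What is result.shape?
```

(3, 3, 3, 3)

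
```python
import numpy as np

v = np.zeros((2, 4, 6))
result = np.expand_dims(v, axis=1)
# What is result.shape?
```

(2, 1, 4, 6)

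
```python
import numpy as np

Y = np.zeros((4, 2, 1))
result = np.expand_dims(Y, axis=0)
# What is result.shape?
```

(1, 4, 2, 1)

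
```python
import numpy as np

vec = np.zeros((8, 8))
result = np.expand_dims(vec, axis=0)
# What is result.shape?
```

(1, 8, 8)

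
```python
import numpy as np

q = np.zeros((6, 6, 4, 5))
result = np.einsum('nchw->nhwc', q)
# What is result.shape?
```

(6, 4, 5, 6)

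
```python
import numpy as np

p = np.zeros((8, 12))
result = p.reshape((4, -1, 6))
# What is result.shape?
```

(4, 4, 6)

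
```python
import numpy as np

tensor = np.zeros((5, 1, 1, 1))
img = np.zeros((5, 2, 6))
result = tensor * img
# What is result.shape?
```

(5, 5, 2, 6)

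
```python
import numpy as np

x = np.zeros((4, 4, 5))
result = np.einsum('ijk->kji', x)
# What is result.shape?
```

(5, 4, 4)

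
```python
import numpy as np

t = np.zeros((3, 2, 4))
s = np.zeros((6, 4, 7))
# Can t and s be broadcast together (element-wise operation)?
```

No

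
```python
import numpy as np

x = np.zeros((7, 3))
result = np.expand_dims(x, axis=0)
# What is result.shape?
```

(1, 7, 3)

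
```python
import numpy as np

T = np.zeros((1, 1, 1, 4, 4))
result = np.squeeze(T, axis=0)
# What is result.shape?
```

(1, 1, 4, 4)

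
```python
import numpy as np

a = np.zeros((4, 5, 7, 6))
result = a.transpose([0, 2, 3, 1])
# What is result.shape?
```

(4, 7, 6, 5)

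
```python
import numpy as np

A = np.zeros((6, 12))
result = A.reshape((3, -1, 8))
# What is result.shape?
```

(3, 3, 8)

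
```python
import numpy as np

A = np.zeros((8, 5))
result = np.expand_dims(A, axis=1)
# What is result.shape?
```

(8, 1, 5)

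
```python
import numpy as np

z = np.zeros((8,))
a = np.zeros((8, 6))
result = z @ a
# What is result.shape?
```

(6,)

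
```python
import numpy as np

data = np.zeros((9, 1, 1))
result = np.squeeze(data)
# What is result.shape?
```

(9,)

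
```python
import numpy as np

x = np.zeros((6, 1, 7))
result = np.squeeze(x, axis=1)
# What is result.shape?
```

(6, 7)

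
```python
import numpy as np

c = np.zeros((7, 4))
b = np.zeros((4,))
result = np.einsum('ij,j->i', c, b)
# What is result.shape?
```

(7,)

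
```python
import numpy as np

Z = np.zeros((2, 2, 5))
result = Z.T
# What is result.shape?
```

(5, 2, 2)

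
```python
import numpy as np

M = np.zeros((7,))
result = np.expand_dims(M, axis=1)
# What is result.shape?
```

(7, 1)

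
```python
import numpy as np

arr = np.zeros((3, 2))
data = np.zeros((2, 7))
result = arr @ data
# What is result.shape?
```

(3, 7)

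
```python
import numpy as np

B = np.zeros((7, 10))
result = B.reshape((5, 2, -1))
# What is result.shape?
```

(5, 2, 7)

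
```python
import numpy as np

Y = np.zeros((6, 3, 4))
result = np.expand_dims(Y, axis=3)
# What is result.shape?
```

(6, 3, 4, 1)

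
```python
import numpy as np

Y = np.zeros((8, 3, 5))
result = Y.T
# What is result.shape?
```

(5, 3, 8)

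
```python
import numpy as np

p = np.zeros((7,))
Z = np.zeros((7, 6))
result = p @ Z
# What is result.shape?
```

(6,)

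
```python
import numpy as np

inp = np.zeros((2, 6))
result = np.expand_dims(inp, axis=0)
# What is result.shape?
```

(1, 2, 6)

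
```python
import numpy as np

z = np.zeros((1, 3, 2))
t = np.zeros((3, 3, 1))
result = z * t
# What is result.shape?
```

(3, 3, 2)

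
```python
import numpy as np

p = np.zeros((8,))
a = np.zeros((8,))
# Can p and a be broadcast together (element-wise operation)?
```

Yes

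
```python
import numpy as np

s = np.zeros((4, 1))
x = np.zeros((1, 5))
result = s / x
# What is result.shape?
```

(4, 5)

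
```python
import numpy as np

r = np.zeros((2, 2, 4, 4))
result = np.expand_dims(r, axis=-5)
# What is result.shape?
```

(1, 2, 2, 4, 4)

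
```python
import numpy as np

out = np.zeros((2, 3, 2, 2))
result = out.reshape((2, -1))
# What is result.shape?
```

(2, 12)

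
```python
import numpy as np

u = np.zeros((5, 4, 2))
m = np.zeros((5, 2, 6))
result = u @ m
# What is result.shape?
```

(5, 4, 6)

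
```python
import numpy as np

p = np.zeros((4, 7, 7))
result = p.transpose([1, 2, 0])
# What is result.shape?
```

(7, 7, 4)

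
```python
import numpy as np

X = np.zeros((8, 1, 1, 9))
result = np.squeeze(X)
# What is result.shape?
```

(8, 9)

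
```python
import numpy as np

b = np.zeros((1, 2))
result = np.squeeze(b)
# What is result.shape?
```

(2,)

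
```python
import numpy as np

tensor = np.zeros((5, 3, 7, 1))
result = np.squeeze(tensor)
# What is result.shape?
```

(5, 3, 7)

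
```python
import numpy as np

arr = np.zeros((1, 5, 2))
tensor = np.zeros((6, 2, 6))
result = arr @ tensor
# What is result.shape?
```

(6, 5, 6)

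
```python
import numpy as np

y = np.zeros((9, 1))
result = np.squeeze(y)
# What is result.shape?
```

(9,)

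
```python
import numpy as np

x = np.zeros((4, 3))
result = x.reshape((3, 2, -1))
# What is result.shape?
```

(3, 2, 2)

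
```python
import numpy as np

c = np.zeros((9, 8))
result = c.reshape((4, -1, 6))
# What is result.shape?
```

(4, 3, 6)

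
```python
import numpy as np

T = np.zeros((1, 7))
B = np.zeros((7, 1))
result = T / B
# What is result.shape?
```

(7, 7)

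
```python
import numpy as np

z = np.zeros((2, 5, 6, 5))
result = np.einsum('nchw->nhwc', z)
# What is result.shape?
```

(2, 6, 5, 5)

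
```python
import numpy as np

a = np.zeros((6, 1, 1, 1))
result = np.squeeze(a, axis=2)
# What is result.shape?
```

(6, 1, 1)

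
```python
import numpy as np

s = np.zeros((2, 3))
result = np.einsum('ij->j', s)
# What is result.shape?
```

(3,)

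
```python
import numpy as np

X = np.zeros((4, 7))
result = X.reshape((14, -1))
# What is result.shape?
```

(14, 2)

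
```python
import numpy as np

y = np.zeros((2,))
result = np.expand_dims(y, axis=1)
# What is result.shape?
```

(2, 1)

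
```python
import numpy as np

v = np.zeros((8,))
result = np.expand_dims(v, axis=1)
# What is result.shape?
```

(8, 1)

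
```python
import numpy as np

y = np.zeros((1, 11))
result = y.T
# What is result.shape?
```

(11, 1)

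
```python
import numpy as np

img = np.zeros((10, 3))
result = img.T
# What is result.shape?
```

(3, 10)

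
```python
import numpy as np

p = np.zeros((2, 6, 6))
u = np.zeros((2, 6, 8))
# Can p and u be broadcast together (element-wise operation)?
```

No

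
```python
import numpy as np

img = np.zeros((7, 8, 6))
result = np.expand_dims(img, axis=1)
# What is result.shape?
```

(7, 1, 8, 6)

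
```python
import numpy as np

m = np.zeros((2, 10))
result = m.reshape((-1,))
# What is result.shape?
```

(20,)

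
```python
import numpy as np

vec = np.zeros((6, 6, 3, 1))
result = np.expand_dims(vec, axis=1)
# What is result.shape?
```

(6, 1, 6, 3, 1)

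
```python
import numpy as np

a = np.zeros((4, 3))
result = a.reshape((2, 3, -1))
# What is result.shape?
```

(2, 3, 2)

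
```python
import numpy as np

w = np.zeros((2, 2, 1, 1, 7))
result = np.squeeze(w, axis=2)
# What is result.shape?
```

(2, 2, 1, 7)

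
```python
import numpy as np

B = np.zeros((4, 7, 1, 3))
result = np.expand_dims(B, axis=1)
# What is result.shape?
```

(4, 1, 7, 1, 3)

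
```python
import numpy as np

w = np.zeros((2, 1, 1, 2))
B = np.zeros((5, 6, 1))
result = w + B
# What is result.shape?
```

(2, 5, 6, 2)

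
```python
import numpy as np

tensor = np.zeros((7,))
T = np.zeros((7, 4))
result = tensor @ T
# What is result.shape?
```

(4,)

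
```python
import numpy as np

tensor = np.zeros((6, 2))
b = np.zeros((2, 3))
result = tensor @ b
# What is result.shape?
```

(6, 3)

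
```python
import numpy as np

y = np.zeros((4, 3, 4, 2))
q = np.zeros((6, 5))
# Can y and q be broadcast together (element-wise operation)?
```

No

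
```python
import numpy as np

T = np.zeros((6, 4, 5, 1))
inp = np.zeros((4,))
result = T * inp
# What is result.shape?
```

(6, 4, 5, 4)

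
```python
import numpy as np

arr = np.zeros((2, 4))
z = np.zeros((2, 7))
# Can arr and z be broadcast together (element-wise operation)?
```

No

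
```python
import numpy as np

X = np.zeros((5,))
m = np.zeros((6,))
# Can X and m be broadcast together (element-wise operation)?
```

No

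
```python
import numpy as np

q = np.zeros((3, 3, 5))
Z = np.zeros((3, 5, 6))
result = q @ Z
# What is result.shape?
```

(3, 3, 6)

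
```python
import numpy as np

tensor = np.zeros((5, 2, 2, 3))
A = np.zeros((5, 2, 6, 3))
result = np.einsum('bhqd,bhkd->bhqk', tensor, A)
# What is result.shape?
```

(5, 2, 2, 6)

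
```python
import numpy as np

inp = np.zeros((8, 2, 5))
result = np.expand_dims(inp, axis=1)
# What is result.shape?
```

(8, 1, 2, 5)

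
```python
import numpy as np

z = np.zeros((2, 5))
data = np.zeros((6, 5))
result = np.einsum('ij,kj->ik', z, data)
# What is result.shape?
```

(2, 6)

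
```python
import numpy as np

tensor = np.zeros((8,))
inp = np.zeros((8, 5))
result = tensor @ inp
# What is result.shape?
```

(5,)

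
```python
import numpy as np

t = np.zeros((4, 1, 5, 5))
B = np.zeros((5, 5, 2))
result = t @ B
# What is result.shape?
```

(4, 5, 5, 2)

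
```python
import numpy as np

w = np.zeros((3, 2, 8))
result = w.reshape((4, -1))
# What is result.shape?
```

(4, 12)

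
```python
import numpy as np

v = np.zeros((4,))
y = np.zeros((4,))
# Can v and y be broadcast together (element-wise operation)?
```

Yes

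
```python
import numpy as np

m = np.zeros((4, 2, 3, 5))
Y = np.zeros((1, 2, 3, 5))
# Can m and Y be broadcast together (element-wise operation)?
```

Yes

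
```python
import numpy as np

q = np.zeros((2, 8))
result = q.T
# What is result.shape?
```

(8, 2)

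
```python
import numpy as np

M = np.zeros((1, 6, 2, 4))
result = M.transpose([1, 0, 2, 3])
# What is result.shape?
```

(6, 1, 2, 4)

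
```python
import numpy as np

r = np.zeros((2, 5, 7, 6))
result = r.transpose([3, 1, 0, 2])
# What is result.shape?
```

(6, 5, 2, 7)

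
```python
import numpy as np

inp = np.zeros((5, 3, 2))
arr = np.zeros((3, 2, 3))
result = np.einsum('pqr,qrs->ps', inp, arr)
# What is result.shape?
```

(5, 3)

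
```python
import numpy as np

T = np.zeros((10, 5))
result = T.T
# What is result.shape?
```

(5, 10)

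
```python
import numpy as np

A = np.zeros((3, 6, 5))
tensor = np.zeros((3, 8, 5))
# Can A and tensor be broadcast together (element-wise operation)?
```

No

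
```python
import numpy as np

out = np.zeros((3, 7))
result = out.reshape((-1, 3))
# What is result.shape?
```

(7, 3)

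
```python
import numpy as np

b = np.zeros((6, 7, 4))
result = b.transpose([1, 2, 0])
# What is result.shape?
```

(7, 4, 6)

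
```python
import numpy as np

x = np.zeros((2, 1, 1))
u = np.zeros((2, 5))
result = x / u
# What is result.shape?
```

(2, 2, 5)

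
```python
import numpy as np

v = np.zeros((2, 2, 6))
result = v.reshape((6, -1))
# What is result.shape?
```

(6, 4)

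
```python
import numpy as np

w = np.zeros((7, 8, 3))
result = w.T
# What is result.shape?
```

(3, 8, 7)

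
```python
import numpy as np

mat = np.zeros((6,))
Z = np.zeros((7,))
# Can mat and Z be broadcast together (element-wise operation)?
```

No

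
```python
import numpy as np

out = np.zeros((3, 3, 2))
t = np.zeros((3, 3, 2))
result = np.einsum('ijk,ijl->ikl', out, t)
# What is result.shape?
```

(3, 2, 2)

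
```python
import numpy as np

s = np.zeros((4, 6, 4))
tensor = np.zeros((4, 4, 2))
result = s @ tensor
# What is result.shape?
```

(4, 6, 2)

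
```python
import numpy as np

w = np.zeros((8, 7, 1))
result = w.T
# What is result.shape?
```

(1, 7, 8)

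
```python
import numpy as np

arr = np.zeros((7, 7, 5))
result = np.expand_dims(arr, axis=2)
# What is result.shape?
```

(7, 7, 1, 5)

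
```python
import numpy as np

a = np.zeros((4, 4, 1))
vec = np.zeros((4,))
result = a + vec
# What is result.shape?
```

(4, 4, 4)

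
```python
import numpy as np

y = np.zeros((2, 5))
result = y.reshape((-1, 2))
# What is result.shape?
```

(5, 2)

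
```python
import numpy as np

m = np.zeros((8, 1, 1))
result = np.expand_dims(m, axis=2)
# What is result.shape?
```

(8, 1, 1, 1)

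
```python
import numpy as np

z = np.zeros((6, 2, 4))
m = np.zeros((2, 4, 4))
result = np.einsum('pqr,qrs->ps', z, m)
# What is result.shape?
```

(6, 4)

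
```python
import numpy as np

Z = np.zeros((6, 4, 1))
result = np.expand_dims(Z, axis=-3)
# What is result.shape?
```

(6, 1, 4, 1)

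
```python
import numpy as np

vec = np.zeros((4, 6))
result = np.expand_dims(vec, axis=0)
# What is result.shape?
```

(1, 4, 6)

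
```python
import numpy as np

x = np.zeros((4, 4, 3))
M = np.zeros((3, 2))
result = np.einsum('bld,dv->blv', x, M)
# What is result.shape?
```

(4, 4, 2)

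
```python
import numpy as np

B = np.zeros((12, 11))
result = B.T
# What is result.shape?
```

(11, 12)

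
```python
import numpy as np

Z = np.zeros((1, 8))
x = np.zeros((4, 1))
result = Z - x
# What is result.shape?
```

(4, 8)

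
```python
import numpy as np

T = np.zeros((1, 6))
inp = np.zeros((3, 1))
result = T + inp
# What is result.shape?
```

(3, 6)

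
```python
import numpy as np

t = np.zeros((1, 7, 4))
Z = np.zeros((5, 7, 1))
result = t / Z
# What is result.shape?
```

(5, 7, 4)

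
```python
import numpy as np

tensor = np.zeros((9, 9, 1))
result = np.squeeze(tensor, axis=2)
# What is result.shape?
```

(9, 9)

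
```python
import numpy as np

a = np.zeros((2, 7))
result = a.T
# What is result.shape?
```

(7, 2)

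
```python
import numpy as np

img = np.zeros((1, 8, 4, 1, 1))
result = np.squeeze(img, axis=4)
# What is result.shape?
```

(1, 8, 4, 1)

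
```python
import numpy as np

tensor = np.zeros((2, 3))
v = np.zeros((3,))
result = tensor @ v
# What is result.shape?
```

(2,)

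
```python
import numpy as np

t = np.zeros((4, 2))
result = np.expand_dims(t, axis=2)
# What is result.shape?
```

(4, 2, 1)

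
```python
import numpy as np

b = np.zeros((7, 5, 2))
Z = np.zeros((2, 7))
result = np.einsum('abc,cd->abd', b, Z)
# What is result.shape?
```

(7, 5, 7)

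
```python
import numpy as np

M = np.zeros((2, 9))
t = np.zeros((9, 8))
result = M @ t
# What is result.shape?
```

(2, 8)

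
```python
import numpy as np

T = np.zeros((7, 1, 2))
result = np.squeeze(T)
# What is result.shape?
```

(7, 2)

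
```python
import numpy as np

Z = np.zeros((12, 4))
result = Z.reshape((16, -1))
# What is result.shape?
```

(16, 3)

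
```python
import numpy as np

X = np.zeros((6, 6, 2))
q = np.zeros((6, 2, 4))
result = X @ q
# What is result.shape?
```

(6, 6, 4)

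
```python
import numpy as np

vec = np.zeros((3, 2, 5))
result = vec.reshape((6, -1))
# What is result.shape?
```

(6, 5)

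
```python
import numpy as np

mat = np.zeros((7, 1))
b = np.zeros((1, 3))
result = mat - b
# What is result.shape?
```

(7, 3)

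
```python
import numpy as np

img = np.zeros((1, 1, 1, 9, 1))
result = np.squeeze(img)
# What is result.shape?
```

(9,)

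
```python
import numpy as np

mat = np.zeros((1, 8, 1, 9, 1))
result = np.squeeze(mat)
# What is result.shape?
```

(8, 9)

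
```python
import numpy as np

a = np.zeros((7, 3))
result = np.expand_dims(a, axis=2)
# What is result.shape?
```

(7, 3, 1)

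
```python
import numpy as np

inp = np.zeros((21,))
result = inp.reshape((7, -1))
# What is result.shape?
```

(7, 3)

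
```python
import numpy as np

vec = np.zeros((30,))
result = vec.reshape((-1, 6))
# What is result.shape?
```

(5, 6)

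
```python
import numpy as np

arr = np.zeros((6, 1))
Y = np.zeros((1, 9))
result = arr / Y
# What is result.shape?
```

(6, 9)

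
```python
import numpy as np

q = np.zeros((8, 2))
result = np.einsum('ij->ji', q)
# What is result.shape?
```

(2, 8)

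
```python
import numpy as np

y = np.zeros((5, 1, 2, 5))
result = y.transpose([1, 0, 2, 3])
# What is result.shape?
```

(1, 5, 2, 5)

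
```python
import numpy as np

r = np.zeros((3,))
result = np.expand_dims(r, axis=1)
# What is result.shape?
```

(3, 1)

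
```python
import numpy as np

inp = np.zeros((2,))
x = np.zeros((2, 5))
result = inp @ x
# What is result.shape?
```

(5,)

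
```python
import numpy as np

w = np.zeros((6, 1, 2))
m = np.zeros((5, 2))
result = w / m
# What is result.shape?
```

(6, 5, 2)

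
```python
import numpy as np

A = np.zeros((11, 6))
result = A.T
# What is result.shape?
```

(6, 11)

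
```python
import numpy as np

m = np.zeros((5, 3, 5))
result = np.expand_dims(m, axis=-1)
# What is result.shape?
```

(5, 3, 5, 1)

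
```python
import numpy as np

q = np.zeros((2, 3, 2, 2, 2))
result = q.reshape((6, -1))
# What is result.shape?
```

(6, 8)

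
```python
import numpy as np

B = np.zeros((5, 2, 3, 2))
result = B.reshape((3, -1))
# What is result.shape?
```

(3, 20)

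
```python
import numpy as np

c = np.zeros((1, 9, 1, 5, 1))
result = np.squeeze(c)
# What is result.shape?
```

(9, 5)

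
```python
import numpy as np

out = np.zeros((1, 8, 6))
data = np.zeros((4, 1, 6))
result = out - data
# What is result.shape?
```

(4, 8, 6)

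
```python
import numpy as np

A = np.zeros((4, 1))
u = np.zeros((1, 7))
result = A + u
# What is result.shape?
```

(4, 7)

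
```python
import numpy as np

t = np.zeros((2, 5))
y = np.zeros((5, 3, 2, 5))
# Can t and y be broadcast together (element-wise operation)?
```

Yes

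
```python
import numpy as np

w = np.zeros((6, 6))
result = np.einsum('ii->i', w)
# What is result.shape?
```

(6,)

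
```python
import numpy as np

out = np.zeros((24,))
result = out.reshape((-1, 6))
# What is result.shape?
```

(4, 6)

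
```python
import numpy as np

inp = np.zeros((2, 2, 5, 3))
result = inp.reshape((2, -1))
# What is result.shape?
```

(2, 30)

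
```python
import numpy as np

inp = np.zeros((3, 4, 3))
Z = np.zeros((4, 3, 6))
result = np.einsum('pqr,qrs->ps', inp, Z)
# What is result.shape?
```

(3, 6)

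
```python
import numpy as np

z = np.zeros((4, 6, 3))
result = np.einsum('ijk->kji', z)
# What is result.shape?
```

(3, 6, 4)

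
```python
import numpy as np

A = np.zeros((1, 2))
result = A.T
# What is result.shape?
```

(2, 1)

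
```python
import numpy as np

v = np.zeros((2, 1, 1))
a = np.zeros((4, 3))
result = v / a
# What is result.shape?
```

(2, 4, 3)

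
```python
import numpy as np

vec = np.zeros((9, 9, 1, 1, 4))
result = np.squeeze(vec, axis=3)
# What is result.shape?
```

(9, 9, 1, 4)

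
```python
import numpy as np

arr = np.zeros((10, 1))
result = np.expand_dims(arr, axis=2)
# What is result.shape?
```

(10, 1, 1)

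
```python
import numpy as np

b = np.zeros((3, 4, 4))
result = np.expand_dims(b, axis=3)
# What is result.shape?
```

(3, 4, 4, 1)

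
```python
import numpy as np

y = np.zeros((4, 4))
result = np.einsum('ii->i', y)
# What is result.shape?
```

(4,)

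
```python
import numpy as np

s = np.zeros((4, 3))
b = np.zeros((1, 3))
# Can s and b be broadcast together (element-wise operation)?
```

Yes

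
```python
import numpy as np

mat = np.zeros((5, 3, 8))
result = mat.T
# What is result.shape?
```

(8, 3, 5)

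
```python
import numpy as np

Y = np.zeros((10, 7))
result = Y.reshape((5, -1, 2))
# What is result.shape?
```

(5, 7, 2)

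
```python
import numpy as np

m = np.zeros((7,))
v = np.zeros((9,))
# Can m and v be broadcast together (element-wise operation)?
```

No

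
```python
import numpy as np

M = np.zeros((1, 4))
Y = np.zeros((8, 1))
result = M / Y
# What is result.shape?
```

(8, 4)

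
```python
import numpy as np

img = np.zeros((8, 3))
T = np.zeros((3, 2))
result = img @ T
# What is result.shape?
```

(8, 2)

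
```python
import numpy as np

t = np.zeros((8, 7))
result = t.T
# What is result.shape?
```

(7, 8)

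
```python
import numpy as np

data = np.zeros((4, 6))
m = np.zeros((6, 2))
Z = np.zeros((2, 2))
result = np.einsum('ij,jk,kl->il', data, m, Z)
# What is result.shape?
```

(4, 2)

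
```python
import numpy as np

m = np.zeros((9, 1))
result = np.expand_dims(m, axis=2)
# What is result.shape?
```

(9, 1, 1)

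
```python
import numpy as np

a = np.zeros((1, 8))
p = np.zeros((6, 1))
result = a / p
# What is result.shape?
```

(6, 8)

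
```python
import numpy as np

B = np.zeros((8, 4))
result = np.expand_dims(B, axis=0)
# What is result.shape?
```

(1, 8, 4)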